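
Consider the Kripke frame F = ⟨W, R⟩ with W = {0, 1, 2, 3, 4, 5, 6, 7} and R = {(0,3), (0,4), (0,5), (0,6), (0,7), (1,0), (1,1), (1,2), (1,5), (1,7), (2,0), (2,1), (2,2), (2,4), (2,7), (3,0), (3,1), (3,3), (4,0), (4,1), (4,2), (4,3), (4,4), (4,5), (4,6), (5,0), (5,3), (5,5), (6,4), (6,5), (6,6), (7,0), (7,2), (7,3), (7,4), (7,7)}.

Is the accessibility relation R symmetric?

Symmetric: no — 0 R 6 but not 6 R 0.

No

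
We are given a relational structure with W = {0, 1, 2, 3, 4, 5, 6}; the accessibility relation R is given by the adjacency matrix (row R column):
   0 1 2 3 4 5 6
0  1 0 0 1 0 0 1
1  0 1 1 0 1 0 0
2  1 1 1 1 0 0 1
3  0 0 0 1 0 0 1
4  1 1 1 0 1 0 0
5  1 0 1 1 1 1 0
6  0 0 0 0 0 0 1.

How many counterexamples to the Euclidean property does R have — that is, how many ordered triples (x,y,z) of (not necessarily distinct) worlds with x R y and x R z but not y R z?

Enumerating: (0,3,0), (0,6,0), (0,6,3), (1,2,4), (2,0,1), (2,0,2), (2,1,0), (2,1,3), (2,1,6), (2,3,0), (2,3,1), (2,3,2), … and 21 more.
Total: 33.

33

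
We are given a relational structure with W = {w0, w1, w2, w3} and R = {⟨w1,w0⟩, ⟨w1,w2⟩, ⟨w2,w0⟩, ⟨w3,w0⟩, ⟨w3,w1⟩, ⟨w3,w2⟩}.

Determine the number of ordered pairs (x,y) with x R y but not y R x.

Enumerating: (w1,w0), (w1,w2), (w2,w0), (w3,w0), (w3,w1), (w3,w2).

6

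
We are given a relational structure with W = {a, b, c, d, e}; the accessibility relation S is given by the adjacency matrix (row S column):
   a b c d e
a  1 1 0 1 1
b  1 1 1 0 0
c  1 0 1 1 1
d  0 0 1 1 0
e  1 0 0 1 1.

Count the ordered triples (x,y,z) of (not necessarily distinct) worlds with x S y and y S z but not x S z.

Enumerating: (a,b,c), (a,d,c), (b,a,d), (b,a,e), (b,c,d), (b,c,e), (c,a,b), (d,c,a), (d,c,e), (e,a,b), (e,d,c).

11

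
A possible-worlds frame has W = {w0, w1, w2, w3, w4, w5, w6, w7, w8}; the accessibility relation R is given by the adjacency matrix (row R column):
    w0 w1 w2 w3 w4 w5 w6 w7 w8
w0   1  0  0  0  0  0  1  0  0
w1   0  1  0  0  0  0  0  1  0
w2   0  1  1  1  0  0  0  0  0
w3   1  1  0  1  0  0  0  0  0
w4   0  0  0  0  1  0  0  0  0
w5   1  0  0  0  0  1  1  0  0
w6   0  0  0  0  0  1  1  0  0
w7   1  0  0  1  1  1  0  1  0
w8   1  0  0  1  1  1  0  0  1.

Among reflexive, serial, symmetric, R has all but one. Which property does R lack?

Reflexive: yes — every world is R-related to itself.
Serial: yes — every world has a successor (e.g. w0 R w0).
Symmetric: no — w0 R w6 but not w6 R w0.
Only symmetric fails.

symmetric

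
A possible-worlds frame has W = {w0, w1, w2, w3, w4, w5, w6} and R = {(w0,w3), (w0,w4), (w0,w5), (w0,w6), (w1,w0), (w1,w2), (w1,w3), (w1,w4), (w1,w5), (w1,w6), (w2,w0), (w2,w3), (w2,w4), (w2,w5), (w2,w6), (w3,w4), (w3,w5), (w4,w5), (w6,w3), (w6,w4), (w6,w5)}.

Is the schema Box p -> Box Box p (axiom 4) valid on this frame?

Yes

Axiom 4 corresponds to the accessibility relation being transitive.
Transitive: yes — every two-step R-path is closed by a direct edge.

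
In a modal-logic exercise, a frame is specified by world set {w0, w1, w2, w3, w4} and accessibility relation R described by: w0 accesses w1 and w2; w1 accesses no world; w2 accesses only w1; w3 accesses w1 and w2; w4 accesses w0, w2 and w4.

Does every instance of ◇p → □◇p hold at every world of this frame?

No

The schema 5 characterises exactly the Euclidean frames.
Euclidean: no — w0 R w1 and w0 R w2, but not w1 R w2.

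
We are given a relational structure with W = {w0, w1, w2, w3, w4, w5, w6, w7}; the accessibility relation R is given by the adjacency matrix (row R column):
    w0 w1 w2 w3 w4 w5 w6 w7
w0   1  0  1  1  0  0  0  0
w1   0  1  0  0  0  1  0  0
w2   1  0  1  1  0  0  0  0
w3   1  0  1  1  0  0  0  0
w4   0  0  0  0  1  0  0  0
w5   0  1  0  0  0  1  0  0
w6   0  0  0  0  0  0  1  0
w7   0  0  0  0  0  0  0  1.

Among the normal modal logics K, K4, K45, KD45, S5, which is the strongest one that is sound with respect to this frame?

S5

Transitive (axiom 4): yes — every two-step R-path is closed by a direct edge.
Euclidean (axiom 5): yes — any two successors of a common world are R-related.
Serial (axiom D): yes — every world has a successor (e.g. w0 R w0).
Reflexive (axiom T): yes — every world is R-related to itself.
So F validates K, K4, K45, KD45, S5. The strongest is S5.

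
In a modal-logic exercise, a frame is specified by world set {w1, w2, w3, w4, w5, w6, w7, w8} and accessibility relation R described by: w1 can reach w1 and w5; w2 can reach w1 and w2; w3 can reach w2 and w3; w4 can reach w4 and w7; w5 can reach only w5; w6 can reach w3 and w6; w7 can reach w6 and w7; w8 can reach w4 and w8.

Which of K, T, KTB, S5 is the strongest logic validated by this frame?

T

Reflexive (axiom T): yes — every world is R-related to itself.
Symmetric (axiom B): no — w1 R w5 but not w5 R w1.
Euclidean (axiom 5): no — w1 R w5 and w1 R w1, but not w5 R w1.
So F validates K, T; KTB would additionally require R to be symmetric. The strongest is T.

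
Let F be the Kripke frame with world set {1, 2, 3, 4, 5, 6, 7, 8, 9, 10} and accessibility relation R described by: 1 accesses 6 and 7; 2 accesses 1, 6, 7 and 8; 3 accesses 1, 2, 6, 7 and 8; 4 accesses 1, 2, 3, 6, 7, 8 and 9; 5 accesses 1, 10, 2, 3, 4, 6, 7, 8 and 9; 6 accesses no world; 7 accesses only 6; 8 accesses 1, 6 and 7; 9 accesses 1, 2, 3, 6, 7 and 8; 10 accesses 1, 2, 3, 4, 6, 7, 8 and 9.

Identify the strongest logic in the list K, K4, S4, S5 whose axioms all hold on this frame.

Transitive (axiom 4): yes — every two-step R-path is closed by a direct edge.
Reflexive (axiom T): no — 1 is not related to itself.
Euclidean (axiom 5): no — 1 R 6 and 1 R 7, but not 6 R 7.
So F validates K, K4; S4 would additionally require R to be reflexive. The strongest is K4.

K4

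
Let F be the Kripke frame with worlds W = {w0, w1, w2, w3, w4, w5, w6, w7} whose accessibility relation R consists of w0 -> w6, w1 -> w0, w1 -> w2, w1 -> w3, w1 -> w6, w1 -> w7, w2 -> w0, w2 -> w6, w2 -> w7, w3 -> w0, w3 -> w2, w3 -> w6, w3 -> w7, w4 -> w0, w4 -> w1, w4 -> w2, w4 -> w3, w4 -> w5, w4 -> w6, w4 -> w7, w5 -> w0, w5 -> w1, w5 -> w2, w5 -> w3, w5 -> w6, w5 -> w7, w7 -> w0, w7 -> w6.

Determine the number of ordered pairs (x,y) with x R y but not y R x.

28

Enumerating: (w0,w6), (w1,w0), (w1,w2), (w1,w3), (w1,w6), (w1,w7), (w2,w0), (w2,w6), (w2,w7), (w3,w0), (w3,w2), (w3,w6), … and 16 more.
Total: 28.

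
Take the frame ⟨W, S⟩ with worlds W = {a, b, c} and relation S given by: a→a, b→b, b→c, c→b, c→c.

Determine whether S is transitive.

Yes

Transitive: yes — every two-step S-path is closed by a direct edge.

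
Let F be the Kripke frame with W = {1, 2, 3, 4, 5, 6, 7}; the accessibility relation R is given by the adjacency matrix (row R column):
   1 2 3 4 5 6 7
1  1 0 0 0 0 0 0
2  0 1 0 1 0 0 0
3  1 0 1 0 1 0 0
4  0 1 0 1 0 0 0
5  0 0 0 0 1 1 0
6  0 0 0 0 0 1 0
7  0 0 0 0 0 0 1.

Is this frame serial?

Serial: yes — every world has a successor (e.g. 1 R 1).

Yes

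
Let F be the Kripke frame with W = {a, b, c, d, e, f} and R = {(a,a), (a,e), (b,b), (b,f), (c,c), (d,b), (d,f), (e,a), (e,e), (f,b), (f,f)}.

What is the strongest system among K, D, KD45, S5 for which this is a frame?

Serial (axiom D): yes — every world has a successor (e.g. a R a).
Euclidean (axiom 5): yes — any two successors of a common world are R-related.
Transitive (axiom 4): yes — every two-step R-path is closed by a direct edge.
Reflexive (axiom T): no — d is not related to itself.
So F validates K, D, KD45; S5 would additionally require R to be reflexive. The strongest is KD45.

KD45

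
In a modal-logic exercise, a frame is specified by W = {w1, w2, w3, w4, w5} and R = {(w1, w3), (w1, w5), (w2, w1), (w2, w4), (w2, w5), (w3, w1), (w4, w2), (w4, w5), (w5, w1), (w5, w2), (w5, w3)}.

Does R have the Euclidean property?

Euclidean: no — w1 R w3 and w1 R w5, but not w3 R w5.

No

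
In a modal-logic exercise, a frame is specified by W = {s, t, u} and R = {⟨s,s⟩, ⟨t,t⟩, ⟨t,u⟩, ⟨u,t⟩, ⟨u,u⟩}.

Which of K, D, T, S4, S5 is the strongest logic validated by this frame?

S5

Serial (axiom D): yes — every world has a successor (e.g. s R s).
Reflexive (axiom T): yes — every world is R-related to itself.
Transitive (axiom 4): yes — every two-step R-path is closed by a direct edge.
Euclidean (axiom 5): yes — any two successors of a common world are R-related.
So F validates K, D, T, S4, S5. The strongest is S5.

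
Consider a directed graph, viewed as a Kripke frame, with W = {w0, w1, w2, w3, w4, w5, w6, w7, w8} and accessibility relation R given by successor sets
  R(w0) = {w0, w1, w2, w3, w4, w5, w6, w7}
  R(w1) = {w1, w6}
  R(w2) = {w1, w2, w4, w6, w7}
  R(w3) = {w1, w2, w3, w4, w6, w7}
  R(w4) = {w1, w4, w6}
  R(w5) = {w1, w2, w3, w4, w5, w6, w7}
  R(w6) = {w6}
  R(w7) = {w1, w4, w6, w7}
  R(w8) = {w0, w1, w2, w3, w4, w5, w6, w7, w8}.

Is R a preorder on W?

Reflexive: yes — every world is R-related to itself.
Transitive: yes — every two-step R-path is closed by a direct edge.
So R is a preorder.

Yes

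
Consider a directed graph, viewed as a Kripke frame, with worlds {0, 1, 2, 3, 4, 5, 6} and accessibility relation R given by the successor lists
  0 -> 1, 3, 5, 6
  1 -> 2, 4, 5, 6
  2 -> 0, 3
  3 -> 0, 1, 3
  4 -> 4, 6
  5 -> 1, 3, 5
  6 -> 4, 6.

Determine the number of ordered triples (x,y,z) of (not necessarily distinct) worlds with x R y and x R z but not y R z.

27

Enumerating: (0,1,1), (0,1,3), (0,3,5), (0,3,6), (0,5,6), (0,6,1), (0,6,3), (0,6,5), (1,2,2), (1,2,4), (1,2,5), (1,2,6), … and 15 more.
Total: 27.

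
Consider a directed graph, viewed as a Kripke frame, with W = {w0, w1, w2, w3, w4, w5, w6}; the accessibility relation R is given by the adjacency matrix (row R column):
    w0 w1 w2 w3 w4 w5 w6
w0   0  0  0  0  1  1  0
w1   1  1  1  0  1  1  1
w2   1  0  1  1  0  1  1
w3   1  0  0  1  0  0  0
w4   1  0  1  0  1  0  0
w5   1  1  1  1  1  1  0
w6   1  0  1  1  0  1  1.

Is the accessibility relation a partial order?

Reflexive: no — w0 is not related to itself.
Transitive: no — w0 R w4 and w4 R w2, but not w0 R w2.
Antisymmetric: no — w0 R w4 and w4 R w0 with w0 ≠ w4.
So R is not a partial order.

No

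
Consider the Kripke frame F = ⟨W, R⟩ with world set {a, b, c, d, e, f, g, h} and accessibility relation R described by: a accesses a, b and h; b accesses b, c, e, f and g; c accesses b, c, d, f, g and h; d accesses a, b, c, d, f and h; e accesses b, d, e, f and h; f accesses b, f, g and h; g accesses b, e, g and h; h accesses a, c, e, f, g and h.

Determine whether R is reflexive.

Yes

Reflexive: yes — every world is R-related to itself.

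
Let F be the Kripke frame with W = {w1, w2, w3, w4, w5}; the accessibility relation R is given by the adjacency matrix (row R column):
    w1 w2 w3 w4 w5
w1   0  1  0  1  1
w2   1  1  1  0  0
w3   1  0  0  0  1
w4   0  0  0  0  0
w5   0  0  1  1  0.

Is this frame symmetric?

Symmetric: no — w1 R w4 but not w4 R w1.

No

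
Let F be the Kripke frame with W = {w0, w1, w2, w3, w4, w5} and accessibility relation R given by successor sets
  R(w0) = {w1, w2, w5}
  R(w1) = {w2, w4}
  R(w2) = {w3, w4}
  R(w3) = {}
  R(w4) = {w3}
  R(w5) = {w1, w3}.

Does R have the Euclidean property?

Euclidean: no — w0 R w1 and w0 R w5, but not w1 R w5.

No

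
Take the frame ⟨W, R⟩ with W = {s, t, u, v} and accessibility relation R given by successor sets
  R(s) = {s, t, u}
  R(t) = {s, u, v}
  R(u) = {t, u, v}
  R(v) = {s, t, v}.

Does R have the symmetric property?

No

Symmetric: no — s R u but not u R s.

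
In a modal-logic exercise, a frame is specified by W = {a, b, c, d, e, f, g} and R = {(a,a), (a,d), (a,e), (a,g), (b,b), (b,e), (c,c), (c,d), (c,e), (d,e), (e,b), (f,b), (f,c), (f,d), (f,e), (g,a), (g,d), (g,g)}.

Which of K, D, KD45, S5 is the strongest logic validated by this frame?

D

Serial (axiom D): yes — every world has a successor (e.g. a R a).
Euclidean (axiom 5): no — a R d and a R g, but not d R g.
Transitive (axiom 4): no — a R e and e R b, but not a R b.
Reflexive (axiom T): no — d is not related to itself.
So F validates K, D; KD45 would additionally require R to be Euclidean and transitive. The strongest is D.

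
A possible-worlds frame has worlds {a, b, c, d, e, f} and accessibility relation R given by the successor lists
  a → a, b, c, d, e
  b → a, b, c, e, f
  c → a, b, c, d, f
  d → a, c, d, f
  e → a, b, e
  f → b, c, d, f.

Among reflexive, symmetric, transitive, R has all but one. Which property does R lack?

Reflexive: yes — every world is R-related to itself.
Symmetric: yes — every pair in R has its reverse in R.
Transitive: no — a R b and b R f, but not a R f.
Only transitive fails.

transitive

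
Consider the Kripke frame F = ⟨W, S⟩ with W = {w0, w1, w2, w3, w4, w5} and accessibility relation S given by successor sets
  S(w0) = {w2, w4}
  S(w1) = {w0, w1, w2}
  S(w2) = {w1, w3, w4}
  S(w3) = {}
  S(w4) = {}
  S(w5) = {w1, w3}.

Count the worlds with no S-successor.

Enumerating: w3, w4.

2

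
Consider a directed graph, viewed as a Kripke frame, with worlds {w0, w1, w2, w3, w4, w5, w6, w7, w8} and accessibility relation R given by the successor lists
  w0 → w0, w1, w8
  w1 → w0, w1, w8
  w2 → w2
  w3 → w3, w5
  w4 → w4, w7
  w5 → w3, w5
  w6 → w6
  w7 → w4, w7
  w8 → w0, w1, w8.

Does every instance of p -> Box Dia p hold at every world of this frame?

Yes

By correspondence theory, B is valid on a frame iff R is symmetric.
Symmetric: yes — every pair in R has its reverse in R.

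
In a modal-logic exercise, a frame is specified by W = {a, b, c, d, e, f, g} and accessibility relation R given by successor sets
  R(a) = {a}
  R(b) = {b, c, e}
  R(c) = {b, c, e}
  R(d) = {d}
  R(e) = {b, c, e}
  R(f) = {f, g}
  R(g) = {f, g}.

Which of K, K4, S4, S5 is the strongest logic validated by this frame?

S5

Transitive (axiom 4): yes — every two-step R-path is closed by a direct edge.
Reflexive (axiom T): yes — every world is R-related to itself.
Euclidean (axiom 5): yes — any two successors of a common world are R-related.
So F validates K, K4, S4, S5. The strongest is S5.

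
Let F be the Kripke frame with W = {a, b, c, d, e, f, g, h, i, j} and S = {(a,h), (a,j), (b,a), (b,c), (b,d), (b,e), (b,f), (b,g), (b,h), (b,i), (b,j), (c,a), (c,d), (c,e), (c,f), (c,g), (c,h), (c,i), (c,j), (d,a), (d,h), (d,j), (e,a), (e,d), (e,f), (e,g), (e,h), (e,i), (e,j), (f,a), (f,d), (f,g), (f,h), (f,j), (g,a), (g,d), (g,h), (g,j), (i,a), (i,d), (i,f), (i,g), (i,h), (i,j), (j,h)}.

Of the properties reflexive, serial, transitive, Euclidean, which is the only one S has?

transitive

Reflexive: no — a is not related to itself.
Serial: no — h has no S-successor.
Transitive: yes — every two-step S-path is closed by a direct edge.
Euclidean: no — a S h and a S j, but not h S j.
Only transitive holds.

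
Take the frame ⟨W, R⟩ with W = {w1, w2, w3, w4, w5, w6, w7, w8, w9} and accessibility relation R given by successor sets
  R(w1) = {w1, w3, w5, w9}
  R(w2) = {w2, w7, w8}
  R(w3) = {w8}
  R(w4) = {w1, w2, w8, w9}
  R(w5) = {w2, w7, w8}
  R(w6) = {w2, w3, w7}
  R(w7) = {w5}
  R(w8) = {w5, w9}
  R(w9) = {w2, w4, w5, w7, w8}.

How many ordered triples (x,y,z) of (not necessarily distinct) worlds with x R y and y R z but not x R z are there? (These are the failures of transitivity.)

Enumerating: (w1,w3,w8), (w1,w5,w2), (w1,w5,w7), (w1,w5,w8), (w1,w9,w2), (w1,w9,w4), (w1,w9,w7), (w1,w9,w8), (w2,w7,w5), (w2,w8,w5), (w2,w8,w9), (w3,w8,w5), … and 27 more.
Total: 39.

39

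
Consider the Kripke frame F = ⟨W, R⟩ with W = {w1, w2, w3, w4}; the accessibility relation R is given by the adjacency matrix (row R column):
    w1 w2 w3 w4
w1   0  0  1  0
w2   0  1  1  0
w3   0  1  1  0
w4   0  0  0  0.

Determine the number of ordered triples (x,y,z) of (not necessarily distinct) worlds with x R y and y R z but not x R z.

1

Enumerating: (w1,w3,w2).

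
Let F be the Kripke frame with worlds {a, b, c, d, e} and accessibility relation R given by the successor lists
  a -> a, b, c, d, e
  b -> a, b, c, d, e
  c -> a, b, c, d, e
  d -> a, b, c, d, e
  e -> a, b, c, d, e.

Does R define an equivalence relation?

Reflexive: yes — every world is R-related to itself.
Symmetric: yes — every pair in R has its reverse in R.
Transitive: yes — every two-step R-path is closed by a direct edge.
So R is an equivalence relation.

Yes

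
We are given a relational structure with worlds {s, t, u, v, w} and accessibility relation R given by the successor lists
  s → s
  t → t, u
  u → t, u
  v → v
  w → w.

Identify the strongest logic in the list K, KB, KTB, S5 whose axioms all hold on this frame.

Symmetric (axiom B): yes — every pair in R has its reverse in R.
Reflexive (axiom T): yes — every world is R-related to itself.
Euclidean (axiom 5): yes — any two successors of a common world are R-related.
So F validates K, KB, KTB, S5. The strongest is S5.

S5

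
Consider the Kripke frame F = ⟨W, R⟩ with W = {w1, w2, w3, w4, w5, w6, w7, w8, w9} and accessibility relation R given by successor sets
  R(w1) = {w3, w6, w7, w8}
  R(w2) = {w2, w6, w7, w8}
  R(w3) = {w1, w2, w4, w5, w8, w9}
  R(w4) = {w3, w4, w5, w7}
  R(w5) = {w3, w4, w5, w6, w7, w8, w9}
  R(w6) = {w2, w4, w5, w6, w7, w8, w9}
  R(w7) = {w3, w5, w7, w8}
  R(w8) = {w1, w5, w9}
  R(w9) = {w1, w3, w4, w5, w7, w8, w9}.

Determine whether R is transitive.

No

Transitive: no — w1 R w3 and w3 R w2, but not w1 R w2.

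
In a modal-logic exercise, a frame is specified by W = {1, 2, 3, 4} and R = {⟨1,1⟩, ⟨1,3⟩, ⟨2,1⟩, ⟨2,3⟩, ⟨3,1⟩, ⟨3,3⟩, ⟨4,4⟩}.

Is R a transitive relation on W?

Transitive: yes — every two-step R-path is closed by a direct edge.

Yes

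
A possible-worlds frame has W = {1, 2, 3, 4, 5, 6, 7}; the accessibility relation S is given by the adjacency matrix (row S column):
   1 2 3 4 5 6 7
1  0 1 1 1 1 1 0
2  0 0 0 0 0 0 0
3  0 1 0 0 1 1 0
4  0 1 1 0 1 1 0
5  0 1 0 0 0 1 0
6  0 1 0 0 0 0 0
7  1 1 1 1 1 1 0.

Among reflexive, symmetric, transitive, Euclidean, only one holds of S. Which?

transitive

Reflexive: no — 1 is not related to itself.
Symmetric: no — 1 S 2 but not 2 S 1.
Transitive: yes — every two-step S-path is closed by a direct edge.
Euclidean: no — 1 S 2 and 1 S 3, but not 2 S 3.
Only transitive holds.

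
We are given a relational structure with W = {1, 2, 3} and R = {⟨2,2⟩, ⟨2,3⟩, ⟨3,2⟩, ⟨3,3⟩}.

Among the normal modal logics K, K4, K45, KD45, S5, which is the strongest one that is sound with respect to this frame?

K45

Transitive (axiom 4): yes — every two-step R-path is closed by a direct edge.
Euclidean (axiom 5): yes — any two successors of a common world are R-related.
Serial (axiom D): no — 1 has no R-successor.
Reflexive (axiom T): no — 1 is not related to itself.
So F validates K, K4, K45; KD45 would additionally require R to be serial. The strongest is K45.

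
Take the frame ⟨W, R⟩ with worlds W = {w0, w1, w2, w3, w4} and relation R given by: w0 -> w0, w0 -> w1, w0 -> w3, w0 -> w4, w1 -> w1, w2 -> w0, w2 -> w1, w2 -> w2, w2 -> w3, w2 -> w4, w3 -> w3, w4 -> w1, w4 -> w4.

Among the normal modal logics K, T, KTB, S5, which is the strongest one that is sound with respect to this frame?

T

Reflexive (axiom T): yes — every world is R-related to itself.
Symmetric (axiom B): no — w0 R w1 but not w1 R w0.
Euclidean (axiom 5): no — w0 R w1 and w0 R w3, but not w1 R w3.
So F validates K, T; KTB would additionally require R to be symmetric. The strongest is T.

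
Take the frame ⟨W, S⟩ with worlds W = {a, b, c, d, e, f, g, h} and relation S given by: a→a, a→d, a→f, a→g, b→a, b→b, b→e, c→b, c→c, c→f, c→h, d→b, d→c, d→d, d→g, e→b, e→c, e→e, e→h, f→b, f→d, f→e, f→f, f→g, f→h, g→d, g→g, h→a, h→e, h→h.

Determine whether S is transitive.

Transitive: no — a S d and d S b, but not a S b.

No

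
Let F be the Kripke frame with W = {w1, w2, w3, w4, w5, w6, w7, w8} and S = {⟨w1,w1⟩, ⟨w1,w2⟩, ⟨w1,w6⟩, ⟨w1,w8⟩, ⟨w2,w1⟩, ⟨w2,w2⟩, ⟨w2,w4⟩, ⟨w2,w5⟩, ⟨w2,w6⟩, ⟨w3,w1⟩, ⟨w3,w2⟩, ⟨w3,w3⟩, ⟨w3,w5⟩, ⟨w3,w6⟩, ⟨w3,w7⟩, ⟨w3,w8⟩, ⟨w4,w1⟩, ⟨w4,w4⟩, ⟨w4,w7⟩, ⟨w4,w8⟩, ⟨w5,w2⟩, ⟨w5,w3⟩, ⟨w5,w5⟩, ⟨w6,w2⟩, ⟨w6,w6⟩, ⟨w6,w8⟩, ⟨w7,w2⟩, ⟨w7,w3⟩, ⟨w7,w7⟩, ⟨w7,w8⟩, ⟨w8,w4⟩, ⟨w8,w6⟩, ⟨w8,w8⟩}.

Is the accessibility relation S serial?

Yes

Serial: yes — every world has a successor (e.g. w1 S w1).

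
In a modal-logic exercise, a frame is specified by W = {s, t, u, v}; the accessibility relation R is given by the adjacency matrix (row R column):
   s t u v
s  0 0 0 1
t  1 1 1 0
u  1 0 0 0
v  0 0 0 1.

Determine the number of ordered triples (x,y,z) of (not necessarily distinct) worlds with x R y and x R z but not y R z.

Enumerating: (t,s,s), (t,s,t), (t,s,u), (t,u,t), (t,u,u), (u,s,s).

6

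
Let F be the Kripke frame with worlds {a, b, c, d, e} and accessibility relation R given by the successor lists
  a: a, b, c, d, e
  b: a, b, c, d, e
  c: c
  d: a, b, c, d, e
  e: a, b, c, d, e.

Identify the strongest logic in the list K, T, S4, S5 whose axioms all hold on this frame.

Reflexive (axiom T): yes — every world is R-related to itself.
Transitive (axiom 4): yes — every two-step R-path is closed by a direct edge.
Euclidean (axiom 5): no — a R c and a R b, but not c R b.
So F validates K, T, S4; S5 would additionally require R to be Euclidean. The strongest is S4.

S4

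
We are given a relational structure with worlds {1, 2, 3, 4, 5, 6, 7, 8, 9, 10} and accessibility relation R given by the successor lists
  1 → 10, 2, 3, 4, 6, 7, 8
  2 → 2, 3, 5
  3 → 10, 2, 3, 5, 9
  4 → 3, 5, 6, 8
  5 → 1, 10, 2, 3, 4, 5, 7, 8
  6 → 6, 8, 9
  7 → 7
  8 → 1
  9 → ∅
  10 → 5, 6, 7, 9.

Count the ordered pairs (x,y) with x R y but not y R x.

Enumerating: (1,10), (1,2), (1,3), (1,4), (1,6), (1,7), (10,6), (10,7), (10,9), (3,10), (3,9), (4,3), … and 7 more.
Total: 19.

19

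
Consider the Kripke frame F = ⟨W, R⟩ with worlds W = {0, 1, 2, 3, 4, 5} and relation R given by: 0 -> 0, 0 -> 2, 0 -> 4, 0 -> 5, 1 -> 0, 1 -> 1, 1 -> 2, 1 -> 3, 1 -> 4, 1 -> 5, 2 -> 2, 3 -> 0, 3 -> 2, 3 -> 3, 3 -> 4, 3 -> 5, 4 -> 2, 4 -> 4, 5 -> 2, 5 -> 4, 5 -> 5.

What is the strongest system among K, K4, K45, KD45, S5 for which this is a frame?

Transitive (axiom 4): yes — every two-step R-path is closed by a direct edge.
Euclidean (axiom 5): no — 0 R 2 and 0 R 4, but not 2 R 4.
Serial (axiom D): yes — every world has a successor (e.g. 0 R 0).
Reflexive (axiom T): yes — every world is R-related to itself.
So F validates K, K4; K45 would additionally require R to be Euclidean. The strongest is K4.

K4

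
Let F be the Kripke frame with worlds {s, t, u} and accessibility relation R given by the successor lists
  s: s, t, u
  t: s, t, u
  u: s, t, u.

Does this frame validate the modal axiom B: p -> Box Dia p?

By correspondence theory, B is valid on a frame iff R is symmetric.
Symmetric: yes — every pair in R has its reverse in R.

Yes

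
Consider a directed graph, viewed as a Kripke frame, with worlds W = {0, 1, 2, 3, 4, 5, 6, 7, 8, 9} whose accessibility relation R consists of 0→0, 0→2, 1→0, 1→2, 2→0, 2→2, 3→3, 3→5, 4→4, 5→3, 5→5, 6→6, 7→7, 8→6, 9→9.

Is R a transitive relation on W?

Yes

Transitive: yes — every two-step R-path is closed by a direct edge.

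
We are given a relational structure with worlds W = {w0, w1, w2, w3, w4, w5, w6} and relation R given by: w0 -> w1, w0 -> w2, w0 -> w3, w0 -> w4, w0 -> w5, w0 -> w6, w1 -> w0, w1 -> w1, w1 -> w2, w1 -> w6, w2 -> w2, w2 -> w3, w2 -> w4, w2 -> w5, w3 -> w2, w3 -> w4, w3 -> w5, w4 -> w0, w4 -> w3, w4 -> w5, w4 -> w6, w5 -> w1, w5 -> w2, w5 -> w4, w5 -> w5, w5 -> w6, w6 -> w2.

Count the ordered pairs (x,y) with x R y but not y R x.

12

Enumerating: (w0,w2), (w0,w3), (w0,w5), (w0,w6), (w1,w2), (w1,w6), (w2,w4), (w3,w5), (w4,w6), (w5,w1), (w5,w6), (w6,w2).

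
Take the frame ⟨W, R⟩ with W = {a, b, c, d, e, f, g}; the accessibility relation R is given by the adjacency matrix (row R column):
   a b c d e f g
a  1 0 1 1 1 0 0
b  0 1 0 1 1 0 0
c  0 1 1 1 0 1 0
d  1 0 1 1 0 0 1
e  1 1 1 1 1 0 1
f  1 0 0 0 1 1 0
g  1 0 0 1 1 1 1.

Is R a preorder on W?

Reflexive: yes — every world is R-related to itself.
Transitive: no — a R c and c R b, but not a R b.
So R is not a preorder.

No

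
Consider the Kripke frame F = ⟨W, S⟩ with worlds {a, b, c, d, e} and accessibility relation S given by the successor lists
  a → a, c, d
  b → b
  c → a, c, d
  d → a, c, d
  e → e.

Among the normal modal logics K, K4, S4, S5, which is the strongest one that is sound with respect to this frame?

Transitive (axiom 4): yes — every two-step S-path is closed by a direct edge.
Reflexive (axiom T): yes — every world is S-related to itself.
Euclidean (axiom 5): yes — any two successors of a common world are S-related.
So F validates K, K4, S4, S5. The strongest is S5.

S5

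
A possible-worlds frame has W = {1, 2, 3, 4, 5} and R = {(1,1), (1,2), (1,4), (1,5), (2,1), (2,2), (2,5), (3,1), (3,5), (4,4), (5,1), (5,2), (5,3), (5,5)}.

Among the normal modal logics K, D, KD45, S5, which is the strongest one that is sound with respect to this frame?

D

Serial (axiom D): yes — every world has a successor (e.g. 1 R 1).
Euclidean (axiom 5): no — 1 R 2 and 1 R 4, but not 2 R 4.
Transitive (axiom 4): no — 1 R 5 and 5 R 3, but not 1 R 3.
Reflexive (axiom T): no — 3 is not related to itself.
So F validates K, D; KD45 would additionally require R to be Euclidean and transitive. The strongest is D.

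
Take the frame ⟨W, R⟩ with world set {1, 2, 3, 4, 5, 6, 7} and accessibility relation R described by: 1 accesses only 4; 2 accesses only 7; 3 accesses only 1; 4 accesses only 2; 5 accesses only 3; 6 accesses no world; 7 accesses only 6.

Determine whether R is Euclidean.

No

Euclidean: no — 1 R 4 and 1 R 4, but not 4 R 4.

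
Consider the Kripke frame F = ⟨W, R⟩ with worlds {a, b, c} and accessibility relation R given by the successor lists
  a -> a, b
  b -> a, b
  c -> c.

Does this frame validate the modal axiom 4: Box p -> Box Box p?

The schema 4 characterises exactly the transitive frames.
Transitive: yes — every two-step R-path is closed by a direct edge.

Yes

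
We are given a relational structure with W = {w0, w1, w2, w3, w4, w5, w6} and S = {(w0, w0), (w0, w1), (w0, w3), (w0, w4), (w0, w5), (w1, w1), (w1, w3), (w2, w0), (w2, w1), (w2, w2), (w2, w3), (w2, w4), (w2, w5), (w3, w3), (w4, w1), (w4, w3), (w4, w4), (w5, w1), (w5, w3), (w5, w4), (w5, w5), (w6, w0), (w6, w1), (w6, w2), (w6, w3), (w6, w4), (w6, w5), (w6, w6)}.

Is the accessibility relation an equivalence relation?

No

Reflexive: yes — every world is S-related to itself.
Symmetric: no — w0 S w1 but not w1 S w0.
Transitive: yes — every two-step S-path is closed by a direct edge.
So S is not an equivalence relation.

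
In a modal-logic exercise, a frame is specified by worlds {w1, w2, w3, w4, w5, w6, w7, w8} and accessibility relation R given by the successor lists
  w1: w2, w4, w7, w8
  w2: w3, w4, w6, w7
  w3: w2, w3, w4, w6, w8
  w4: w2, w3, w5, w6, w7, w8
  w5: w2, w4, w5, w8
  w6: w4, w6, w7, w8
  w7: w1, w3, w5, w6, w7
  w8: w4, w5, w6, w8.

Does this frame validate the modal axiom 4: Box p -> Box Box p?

No

The schema 4 characterises exactly the transitive frames.
Transitive: no — w1 R w2 and w2 R w3, but not w1 R w3.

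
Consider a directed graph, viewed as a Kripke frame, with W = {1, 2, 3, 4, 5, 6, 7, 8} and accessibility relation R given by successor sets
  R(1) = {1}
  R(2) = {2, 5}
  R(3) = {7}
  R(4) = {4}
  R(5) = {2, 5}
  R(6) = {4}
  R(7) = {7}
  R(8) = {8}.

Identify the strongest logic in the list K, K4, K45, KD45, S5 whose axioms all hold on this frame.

KD45

Transitive (axiom 4): yes — every two-step R-path is closed by a direct edge.
Euclidean (axiom 5): yes — any two successors of a common world are R-related.
Serial (axiom D): yes — every world has a successor (e.g. 1 R 1).
Reflexive (axiom T): no — 3 is not related to itself.
So F validates K, K4, K45, KD45; S5 would additionally require R to be reflexive. The strongest is KD45.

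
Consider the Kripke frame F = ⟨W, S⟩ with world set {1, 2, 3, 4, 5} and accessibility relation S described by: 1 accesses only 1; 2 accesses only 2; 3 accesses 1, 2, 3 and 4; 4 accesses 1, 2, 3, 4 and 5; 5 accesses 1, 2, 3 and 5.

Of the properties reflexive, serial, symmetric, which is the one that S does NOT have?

symmetric

Reflexive: yes — every world is S-related to itself.
Serial: yes — every world has a successor (e.g. 1 S 1).
Symmetric: no — 3 S 1 but not 1 S 3.
Only symmetric fails.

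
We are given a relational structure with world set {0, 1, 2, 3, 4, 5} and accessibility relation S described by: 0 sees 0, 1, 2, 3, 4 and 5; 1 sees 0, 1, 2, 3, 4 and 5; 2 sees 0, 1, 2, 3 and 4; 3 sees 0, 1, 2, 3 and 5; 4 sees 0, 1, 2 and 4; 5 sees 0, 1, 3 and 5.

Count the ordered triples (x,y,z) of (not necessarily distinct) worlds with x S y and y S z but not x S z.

16

Enumerating: (2,0,5), (2,1,5), (2,3,5), (3,0,4), (3,1,4), (3,2,4), (4,0,3), (4,0,5), (4,1,3), (4,1,5), (4,2,3), (5,0,2), (5,0,4), (5,1,2), (5,1,4), (5,3,2).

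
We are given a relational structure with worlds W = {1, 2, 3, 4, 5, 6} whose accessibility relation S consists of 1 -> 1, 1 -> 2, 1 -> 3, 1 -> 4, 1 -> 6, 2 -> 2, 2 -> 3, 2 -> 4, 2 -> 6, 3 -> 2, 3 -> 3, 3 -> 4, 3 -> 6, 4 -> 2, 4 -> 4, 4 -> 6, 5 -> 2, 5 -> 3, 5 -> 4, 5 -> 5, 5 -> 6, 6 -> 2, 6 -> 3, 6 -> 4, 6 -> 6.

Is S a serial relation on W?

Yes

Serial: yes — every world has a successor (e.g. 1 S 1).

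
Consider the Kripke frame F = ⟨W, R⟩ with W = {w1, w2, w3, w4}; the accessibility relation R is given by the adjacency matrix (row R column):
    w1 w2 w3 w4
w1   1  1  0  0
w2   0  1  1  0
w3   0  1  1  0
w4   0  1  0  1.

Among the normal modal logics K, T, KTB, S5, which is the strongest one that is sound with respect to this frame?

Reflexive (axiom T): yes — every world is R-related to itself.
Symmetric (axiom B): no — w1 R w2 but not w2 R w1.
Euclidean (axiom 5): no — w1 R w2 and w1 R w1, but not w2 R w1.
So F validates K, T; KTB would additionally require R to be symmetric. The strongest is T.

T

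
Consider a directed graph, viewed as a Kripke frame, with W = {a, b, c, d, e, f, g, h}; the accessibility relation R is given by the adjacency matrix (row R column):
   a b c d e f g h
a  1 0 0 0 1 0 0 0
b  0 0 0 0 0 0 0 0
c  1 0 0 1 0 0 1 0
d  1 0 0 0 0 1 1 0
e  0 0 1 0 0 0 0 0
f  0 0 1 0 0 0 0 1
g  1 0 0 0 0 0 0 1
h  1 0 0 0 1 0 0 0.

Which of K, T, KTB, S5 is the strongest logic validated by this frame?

Reflexive (axiom T): no — b is not related to itself.
Symmetric (axiom B): no — a R e but not e R a.
Euclidean (axiom 5): no — c R a and c R d, but not a R d.
So F validates K; T would additionally require R to be reflexive. The strongest is K.

K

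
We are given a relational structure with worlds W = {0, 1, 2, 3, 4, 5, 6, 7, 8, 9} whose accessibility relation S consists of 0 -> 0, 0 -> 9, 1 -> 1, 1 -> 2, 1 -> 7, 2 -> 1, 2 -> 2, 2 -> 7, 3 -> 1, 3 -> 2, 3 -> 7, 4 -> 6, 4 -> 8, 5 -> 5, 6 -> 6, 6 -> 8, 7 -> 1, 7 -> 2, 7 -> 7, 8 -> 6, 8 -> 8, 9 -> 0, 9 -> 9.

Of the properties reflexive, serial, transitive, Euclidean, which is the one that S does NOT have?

reflexive

Reflexive: no — 3 is not related to itself.
Serial: yes — every world has a successor (e.g. 0 S 0).
Transitive: yes — every two-step S-path is closed by a direct edge.
Euclidean: yes — any two successors of a common world are S-related.
Only reflexive fails.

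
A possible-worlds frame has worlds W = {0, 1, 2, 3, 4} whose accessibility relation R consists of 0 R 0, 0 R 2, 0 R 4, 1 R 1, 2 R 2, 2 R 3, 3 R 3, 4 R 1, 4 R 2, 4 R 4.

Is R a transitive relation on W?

Transitive: no — 0 R 2 and 2 R 3, but not 0 R 3.

No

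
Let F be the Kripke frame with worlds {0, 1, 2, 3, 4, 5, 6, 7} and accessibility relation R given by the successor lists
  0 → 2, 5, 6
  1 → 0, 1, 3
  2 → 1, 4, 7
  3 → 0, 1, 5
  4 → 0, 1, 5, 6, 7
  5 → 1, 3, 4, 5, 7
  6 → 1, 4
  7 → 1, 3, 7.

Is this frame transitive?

No

Transitive: no — 0 R 2 and 2 R 1, but not 0 R 1.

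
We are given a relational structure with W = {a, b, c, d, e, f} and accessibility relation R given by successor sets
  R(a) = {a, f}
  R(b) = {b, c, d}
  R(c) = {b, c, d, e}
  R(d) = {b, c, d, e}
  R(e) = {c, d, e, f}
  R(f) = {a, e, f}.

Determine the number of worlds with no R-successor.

R is serial; there are no such worlds.

0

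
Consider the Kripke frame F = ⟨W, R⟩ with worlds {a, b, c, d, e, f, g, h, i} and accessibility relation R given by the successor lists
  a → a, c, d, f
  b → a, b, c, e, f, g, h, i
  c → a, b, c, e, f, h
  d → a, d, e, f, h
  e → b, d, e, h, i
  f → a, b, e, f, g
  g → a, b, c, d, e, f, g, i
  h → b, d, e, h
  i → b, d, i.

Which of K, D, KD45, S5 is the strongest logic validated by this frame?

Serial (axiom D): yes — every world has a successor (e.g. a R a).
Euclidean (axiom 5): no — a R c and a R d, but not c R d.
Transitive (axiom 4): no — a R c and c R b, but not a R b.
Reflexive (axiom T): yes — every world is R-related to itself.
So F validates K, D; KD45 would additionally require R to be Euclidean and transitive. The strongest is D.

D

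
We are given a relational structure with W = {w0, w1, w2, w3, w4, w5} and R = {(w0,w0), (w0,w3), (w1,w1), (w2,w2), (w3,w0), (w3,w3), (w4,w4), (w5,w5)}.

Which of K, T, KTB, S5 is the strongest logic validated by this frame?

Reflexive (axiom T): yes — every world is R-related to itself.
Symmetric (axiom B): yes — every pair in R has its reverse in R.
Euclidean (axiom 5): yes — any two successors of a common world are R-related.
So F validates K, T, KTB, S5. The strongest is S5.

S5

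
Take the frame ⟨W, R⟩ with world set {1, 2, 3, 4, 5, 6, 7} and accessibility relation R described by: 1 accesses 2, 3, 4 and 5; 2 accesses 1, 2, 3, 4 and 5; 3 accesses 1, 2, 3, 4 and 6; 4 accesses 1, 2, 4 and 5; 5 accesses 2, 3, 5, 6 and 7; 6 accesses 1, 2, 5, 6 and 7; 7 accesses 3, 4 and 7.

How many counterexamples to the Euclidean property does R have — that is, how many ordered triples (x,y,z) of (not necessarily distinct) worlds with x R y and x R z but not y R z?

39

Enumerating: (1,3,5), (1,4,3), (1,5,4), (2,1,1), (2,3,5), (2,4,3), (2,5,1), (2,5,4), (3,1,1), (3,1,6), (3,2,6), (3,4,3), … and 27 more.
Total: 39.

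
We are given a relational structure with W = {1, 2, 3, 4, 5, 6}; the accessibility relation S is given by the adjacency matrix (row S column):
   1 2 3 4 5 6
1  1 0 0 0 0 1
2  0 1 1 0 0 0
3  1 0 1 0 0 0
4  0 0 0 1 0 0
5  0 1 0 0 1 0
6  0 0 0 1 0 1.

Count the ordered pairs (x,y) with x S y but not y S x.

Enumerating: (1,6), (2,3), (3,1), (5,2), (6,4).

5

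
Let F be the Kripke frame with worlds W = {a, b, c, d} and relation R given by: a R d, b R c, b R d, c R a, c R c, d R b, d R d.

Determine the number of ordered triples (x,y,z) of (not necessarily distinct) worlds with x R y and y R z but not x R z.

Enumerating: (a,d,b), (b,c,a), (b,d,b), (c,a,d), (d,b,c).

5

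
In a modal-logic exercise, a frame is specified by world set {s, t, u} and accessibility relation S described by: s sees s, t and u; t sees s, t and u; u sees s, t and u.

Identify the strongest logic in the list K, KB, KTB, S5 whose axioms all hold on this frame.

S5

Symmetric (axiom B): yes — every pair in S has its reverse in S.
Reflexive (axiom T): yes — every world is S-related to itself.
Euclidean (axiom 5): yes — any two successors of a common world are S-related.
So F validates K, KB, KTB, S5. The strongest is S5.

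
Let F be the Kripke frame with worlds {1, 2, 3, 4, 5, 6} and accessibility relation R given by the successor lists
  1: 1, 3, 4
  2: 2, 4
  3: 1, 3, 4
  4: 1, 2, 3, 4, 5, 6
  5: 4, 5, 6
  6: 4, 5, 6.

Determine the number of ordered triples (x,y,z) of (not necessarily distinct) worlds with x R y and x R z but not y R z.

16

Enumerating: (4,1,2), (4,1,5), (4,1,6), (4,2,1), (4,2,3), (4,2,5), (4,2,6), (4,3,2), (4,3,5), (4,3,6), (4,5,1), (4,5,2), (4,5,3), (4,6,1), (4,6,2), (4,6,3).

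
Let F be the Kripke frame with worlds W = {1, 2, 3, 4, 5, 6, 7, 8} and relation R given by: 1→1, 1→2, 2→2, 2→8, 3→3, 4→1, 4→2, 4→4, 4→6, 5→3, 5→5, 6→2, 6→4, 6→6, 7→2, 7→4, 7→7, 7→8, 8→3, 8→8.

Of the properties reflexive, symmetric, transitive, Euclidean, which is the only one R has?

Reflexive: yes — every world is R-related to itself.
Symmetric: no — 1 R 2 but not 2 R 1.
Transitive: no — 1 R 2 and 2 R 8, but not 1 R 8.
Euclidean: no — 4 R 1 and 4 R 6, but not 1 R 6.
Only reflexive holds.

reflexive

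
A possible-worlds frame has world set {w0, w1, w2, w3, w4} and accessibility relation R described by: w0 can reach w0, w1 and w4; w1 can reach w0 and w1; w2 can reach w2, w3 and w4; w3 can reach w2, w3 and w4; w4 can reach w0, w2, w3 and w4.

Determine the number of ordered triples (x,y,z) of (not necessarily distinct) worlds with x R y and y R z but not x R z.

Enumerating: (w0,w4,w2), (w0,w4,w3), (w1,w0,w4), (w2,w4,w0), (w3,w4,w0), (w4,w0,w1).

6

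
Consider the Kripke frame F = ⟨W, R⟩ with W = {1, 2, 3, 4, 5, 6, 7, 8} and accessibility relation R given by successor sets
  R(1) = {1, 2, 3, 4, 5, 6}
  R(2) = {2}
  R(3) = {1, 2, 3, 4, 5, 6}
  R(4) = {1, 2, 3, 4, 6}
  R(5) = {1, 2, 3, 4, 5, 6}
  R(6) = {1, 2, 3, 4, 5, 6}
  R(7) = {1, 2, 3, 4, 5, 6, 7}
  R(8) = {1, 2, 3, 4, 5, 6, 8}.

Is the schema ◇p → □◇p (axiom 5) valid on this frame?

Axiom 5 corresponds to the accessibility relation being Euclidean.
Euclidean: no — 1 R 2 and 1 R 3, but not 2 R 3.

No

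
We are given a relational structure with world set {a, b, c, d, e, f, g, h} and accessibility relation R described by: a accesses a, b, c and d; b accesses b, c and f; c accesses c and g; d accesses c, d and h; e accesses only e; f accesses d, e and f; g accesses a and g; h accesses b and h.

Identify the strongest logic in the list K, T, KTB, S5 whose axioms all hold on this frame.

Reflexive (axiom T): yes — every world is R-related to itself.
Symmetric (axiom B): no — a R b but not b R a.
Euclidean (axiom 5): no — a R b and a R d, but not b R d.
So F validates K, T; KTB would additionally require R to be symmetric. The strongest is T.

T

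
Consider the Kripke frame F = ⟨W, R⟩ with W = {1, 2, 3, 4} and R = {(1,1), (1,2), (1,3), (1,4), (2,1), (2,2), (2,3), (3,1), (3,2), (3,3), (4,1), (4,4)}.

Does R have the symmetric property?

Yes

Symmetric: yes — every pair in R has its reverse in R.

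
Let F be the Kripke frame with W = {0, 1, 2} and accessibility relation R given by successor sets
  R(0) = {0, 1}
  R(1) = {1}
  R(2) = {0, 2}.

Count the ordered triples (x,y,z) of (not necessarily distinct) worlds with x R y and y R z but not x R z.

Enumerating: (2,0,1).

1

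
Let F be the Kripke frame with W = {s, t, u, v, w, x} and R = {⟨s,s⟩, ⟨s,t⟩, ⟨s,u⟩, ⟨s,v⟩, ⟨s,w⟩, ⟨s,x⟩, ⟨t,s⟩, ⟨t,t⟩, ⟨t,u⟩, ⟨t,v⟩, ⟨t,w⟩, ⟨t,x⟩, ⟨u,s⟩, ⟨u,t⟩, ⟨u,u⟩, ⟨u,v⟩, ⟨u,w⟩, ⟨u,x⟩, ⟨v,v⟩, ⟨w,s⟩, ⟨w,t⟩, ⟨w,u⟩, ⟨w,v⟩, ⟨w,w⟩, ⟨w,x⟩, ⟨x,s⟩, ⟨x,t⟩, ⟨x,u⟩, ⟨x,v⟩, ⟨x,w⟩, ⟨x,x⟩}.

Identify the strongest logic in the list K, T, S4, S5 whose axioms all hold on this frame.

Reflexive (axiom T): yes — every world is R-related to itself.
Transitive (axiom 4): yes — every two-step R-path is closed by a direct edge.
Euclidean (axiom 5): no — s R v and s R t, but not v R t.
So F validates K, T, S4; S5 would additionally require R to be Euclidean. The strongest is S4.

S4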